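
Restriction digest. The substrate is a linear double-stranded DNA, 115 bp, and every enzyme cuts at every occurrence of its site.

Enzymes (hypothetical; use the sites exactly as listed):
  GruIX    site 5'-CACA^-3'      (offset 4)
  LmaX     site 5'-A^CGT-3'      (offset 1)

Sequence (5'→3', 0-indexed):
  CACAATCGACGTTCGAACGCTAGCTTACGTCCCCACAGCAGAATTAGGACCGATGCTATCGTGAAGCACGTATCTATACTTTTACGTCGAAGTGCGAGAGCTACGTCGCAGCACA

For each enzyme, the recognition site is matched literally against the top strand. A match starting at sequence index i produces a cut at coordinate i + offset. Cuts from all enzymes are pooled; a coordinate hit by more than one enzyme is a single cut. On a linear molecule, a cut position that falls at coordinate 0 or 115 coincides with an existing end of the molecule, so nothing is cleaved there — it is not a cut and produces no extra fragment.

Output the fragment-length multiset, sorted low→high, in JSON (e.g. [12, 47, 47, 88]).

[4,5,10,12,16,18,19,31]

Per-enzyme occurrences:
  GruIX (CACA, off=4): starts [0, 33, 111] → cuts [4, 37] (position 115 is a terminus of the linear molecule — no cut)
  LmaX (ACGT, off=1): starts [8, 26, 67, 83, 102] → cuts [9, 27, 68, 84, 103]

All cut coordinates (distinct, sorted): [4, 9, 27, 37, 68, 84, 103]

Fragment lengths:
  [0,4): 4 bp
  [4,9): 5 bp
  [9,27): 18 bp
  [27,37): 10 bp
  [37,68): 31 bp
  [68,84): 16 bp
  [84,103): 19 bp
  [103,115): 12 bp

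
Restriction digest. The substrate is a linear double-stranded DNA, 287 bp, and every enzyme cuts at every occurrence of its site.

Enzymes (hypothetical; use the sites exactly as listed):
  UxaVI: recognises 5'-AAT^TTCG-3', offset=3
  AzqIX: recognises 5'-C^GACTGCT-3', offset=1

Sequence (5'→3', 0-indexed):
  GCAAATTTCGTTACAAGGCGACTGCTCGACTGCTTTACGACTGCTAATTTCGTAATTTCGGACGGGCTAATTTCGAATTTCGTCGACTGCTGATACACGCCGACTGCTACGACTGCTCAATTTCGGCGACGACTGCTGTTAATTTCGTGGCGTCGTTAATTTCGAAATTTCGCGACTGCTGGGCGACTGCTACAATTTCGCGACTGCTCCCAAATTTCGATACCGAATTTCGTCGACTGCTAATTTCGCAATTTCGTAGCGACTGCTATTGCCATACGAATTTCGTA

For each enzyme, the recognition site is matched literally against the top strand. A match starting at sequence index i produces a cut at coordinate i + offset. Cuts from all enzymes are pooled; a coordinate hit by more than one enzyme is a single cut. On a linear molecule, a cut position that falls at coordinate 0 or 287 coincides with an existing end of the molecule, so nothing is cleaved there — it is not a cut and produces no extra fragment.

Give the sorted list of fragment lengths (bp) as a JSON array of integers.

[5,5,6,6,6,6,7,8,8,8,8,8,9,9,10,10,11,11,11,12,13,13,13,14,15,17,17,21]

Site scan:
  UxaVI AATTTCG/3: at [3, 45, 53, 68, 75, 118, 140, 157, 165, 193, 212, 225, 241, 249, 278] ⇒ [6, 48, 56, 71, 78, 121, 143, 160, 168, 196, 215, 228, 244, 252, 281]
  AzqIX CGACTGCT/1: at [18, 26, 37, 83, 100, 109, 129, 172, 183, 200, 233, 259] ⇒ [19, 27, 38, 84, 101, 110, 130, 173, 184, 201, 234, 260]

Pooled cuts: [6, 19, 27, 38, 48, 56, 71, 78, 84, 101, 110, 121, 130, 143, 160, 168, 173, 184, 196, 201, 215, 228, 234, 244, 252, 260, 281]

Fragment lengths:
  [0,6): 6 bp
  [6,19): 13 bp
  [19,27): 8 bp
  [27,38): 11 bp
  [38,48): 10 bp
  [48,56): 8 bp
  [56,71): 15 bp
  [71,78): 7 bp
  [78,84): 6 bp
  [84,101): 17 bp
  [101,110): 9 bp
  [110,121): 11 bp
  [121,130): 9 bp
  [130,143): 13 bp
  [143,160): 17 bp
  [160,168): 8 bp
  [168,173): 5 bp
  [173,184): 11 bp
  [184,196): 12 bp
  [196,201): 5 bp
  [201,215): 14 bp
  [215,228): 13 bp
  [228,234): 6 bp
  [234,244): 10 bp
  [244,252): 8 bp
  [252,260): 8 bp
  [260,281): 21 bp
  [281,287): 6 bp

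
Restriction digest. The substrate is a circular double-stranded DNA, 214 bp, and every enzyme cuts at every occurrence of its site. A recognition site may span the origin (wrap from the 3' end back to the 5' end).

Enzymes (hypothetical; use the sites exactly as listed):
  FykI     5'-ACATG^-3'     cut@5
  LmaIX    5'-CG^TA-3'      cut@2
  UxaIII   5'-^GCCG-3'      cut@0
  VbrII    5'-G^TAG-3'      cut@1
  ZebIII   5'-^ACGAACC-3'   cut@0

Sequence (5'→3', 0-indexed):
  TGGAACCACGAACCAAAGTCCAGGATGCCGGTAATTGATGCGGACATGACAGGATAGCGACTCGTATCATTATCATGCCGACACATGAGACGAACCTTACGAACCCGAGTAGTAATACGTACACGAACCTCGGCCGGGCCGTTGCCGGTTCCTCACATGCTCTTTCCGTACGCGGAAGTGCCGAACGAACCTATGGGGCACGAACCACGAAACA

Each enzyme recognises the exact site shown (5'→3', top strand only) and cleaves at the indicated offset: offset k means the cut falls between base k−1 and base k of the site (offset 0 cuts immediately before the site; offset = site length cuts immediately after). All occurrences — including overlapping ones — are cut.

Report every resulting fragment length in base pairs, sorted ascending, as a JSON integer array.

Per-enzyme occurrences:
  FykI ACATG/5: at [43, 82, 154, 211] ⇒ [2, 48, 87, 159]
  LmaIX CGTA/2: at [62, 117, 166] ⇒ [64, 119, 168]
  UxaIII GCCG/0: at [26, 76, 132, 137, 143, 179] ⇒ [26, 76, 132, 137, 143, 179]
  VbrII GTAG/1: at [108] ⇒ [109]
  ZebIII ACGAACC/0: at [7, 89, 98, 122, 184, 199] ⇒ [7, 89, 98, 122, 184, 199]

Pooled cuts: [2, 7, 26, 48, 64, 76, 87, 89, 98, 109, 119, 122, 132, 137, 143, 159, 168, 179, 184, 199]

Fragment lengths:
  2→7: 5 bp
  7→26: 19 bp
  26→48: 22 bp
  48→64: 16 bp
  64→76: 12 bp
  76→87: 11 bp
  87→89: 2 bp
  89→98: 9 bp
  98→109: 11 bp
  109→119: 10 bp
  119→122: 3 bp
  122→132: 10 bp
  132→137: 5 bp
  137→143: 6 bp
  143→159: 16 bp
  159→168: 9 bp
  168→179: 11 bp
  179→184: 5 bp
  184→199: 15 bp
  199→2 (wrap): 214-199+2 = 17 bp

[2,3,5,5,5,6,9,9,10,10,11,11,11,12,15,16,16,17,19,22]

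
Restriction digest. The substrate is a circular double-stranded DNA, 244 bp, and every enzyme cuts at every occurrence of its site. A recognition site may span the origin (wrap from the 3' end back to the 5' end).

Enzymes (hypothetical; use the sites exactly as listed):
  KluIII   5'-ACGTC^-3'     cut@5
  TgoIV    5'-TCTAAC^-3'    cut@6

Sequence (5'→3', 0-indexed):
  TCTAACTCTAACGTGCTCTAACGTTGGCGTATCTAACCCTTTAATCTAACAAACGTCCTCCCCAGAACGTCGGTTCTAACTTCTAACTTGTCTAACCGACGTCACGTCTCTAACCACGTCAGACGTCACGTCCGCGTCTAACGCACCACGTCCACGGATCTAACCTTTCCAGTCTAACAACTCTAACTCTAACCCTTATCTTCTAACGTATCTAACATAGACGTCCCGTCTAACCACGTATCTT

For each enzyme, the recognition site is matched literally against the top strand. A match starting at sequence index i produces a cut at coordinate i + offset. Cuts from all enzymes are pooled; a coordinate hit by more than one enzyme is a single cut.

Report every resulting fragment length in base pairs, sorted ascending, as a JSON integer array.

[5,5,6,6,6,6,7,7,7,7,9,9,9,9,9,9,10,10,10,12,13,14,14,14,15,16]

Per-enzyme occurrences:
  KluIII ACGTC/5: at [52, 66, 98, 103, 115, 122, 127, 147, 220] ⇒ [57, 71, 103, 108, 120, 127, 132, 152, 225]
  TgoIV TCTAAC/6: at [0, 6, 16, 31, 44, 74, 81, 90, 108, 136, 158, 172, 181, 187, 201, 210, 228] ⇒ [6, 12, 22, 37, 50, 80, 87, 96, 114, 142, 164, 178, 187, 193, 207, 216, 234]

Pooled cuts: [6, 12, 22, 37, 50, 57, 71, 80, 87, 96, 103, 108, 114, 120, 127, 132, 142, 152, 164, 178, 187, 193, 207, 216, 225, 234]

Fragments:
  6→12: 6 bp
  12→22: 10 bp
  22→37: 15 bp
  37→50: 13 bp
  50→57: 7 bp
  57→71: 14 bp
  71→80: 9 bp
  80→87: 7 bp
  87→96: 9 bp
  96→103: 7 bp
  103→108: 5 bp
  108→114: 6 bp
  114→120: 6 bp
  120→127: 7 bp
  127→132: 5 bp
  132→142: 10 bp
  142→152: 10 bp
  152→164: 12 bp
  164→178: 14 bp
  178→187: 9 bp
  187→193: 6 bp
  193→207: 14 bp
  207→216: 9 bp
  216→225: 9 bp
  225→234: 9 bp
  234→6 (wrap): 244-234+6 = 16 bp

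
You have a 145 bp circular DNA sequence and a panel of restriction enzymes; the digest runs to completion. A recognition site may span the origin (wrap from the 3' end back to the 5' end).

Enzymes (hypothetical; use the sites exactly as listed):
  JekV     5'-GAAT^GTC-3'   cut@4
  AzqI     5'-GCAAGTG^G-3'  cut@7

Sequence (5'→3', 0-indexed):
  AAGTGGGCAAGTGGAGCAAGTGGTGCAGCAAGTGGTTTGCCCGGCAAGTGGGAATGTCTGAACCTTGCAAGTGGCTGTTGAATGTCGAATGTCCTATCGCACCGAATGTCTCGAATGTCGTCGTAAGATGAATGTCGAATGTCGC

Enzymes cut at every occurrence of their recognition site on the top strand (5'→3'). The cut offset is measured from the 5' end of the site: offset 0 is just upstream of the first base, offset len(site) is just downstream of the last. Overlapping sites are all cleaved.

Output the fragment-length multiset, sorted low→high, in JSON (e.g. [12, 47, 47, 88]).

Scan for sites:
  JekV (GAATGTC, off=4): starts [51, 79, 86, 103, 112, 129, 136] → cuts [55, 83, 90, 107, 116, 133, 140]
  AzqI (GCAAGTGG, off=7): starts [6, 15, 27, 43, 66, 143] → cuts [5, 13, 22, 34, 50, 73]

Pooled cuts: [5, 13, 22, 34, 50, 55, 73, 83, 90, 107, 116, 133, 140]

Fragments:
  5→13: 8 bp
  13→22: 9 bp
  22→34: 12 bp
  34→50: 16 bp
  50→55: 5 bp
  55→73: 18 bp
  73→83: 10 bp
  83→90: 7 bp
  90→107: 17 bp
  107→116: 9 bp
  116→133: 17 bp
  133→140: 7 bp
  140→5 (wrap): 145-140+5 = 10 bp

[5,7,7,8,9,9,10,10,12,16,17,17,18]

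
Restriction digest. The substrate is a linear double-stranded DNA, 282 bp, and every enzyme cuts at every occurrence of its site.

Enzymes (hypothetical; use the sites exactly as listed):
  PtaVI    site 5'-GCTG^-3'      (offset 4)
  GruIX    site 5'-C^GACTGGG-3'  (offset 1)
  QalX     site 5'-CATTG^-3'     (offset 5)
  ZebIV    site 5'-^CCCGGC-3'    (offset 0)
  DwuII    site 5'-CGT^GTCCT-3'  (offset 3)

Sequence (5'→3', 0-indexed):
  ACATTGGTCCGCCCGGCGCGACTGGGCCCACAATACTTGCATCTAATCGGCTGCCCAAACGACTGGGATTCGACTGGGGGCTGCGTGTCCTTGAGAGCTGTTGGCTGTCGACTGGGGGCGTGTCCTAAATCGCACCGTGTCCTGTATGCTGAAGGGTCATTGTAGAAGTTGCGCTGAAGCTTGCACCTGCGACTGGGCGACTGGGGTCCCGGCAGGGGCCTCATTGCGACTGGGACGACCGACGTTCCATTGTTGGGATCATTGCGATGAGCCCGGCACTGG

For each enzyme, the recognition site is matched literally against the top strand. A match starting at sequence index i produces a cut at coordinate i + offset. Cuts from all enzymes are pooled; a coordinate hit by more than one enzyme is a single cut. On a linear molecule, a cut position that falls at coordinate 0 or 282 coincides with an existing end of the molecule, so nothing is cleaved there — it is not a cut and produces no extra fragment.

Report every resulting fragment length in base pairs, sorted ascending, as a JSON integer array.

[1,2,3,5,6,7,7,7,8,8,9,11,11,11,12,12,12,13,14,14,14,17,19,25,34]

Site scan:
  PtaVI GCTG/4: at [49, 79, 96, 103, 147, 172] ⇒ [53, 83, 100, 107, 151, 176]
  GruIX CGACTGGG/1: at [18, 59, 70, 108, 189, 197, 226] ⇒ [19, 60, 71, 109, 190, 198, 227]
  QalX CATTG/5: at [1, 157, 221, 247, 259] ⇒ [6, 162, 226, 252, 264]
  ZebIV CCCGGC/0: at [11, 207, 271] ⇒ [11, 207, 271]
  DwuII CGTGTCCT/3: at [83, 118, 135] ⇒ [86, 121, 138]

Pooled cuts: [6, 11, 19, 53, 60, 71, 83, 86, 100, 107, 109, 121, 138, 151, 162, 176, 190, 198, 207, 226, 227, 252, 264, 271]

Fragments:
  [0,6): 6 bp
  [6,11): 5 bp
  [11,19): 8 bp
  [19,53): 34 bp
  [53,60): 7 bp
  [60,71): 11 bp
  [71,83): 12 bp
  [83,86): 3 bp
  [86,100): 14 bp
  [100,107): 7 bp
  [107,109): 2 bp
  [109,121): 12 bp
  [121,138): 17 bp
  [138,151): 13 bp
  [151,162): 11 bp
  [162,176): 14 bp
  [176,190): 14 bp
  [190,198): 8 bp
  [198,207): 9 bp
  [207,226): 19 bp
  [226,227): 1 bp
  [227,252): 25 bp
  [252,264): 12 bp
  [264,271): 7 bp
  [271,282): 11 bp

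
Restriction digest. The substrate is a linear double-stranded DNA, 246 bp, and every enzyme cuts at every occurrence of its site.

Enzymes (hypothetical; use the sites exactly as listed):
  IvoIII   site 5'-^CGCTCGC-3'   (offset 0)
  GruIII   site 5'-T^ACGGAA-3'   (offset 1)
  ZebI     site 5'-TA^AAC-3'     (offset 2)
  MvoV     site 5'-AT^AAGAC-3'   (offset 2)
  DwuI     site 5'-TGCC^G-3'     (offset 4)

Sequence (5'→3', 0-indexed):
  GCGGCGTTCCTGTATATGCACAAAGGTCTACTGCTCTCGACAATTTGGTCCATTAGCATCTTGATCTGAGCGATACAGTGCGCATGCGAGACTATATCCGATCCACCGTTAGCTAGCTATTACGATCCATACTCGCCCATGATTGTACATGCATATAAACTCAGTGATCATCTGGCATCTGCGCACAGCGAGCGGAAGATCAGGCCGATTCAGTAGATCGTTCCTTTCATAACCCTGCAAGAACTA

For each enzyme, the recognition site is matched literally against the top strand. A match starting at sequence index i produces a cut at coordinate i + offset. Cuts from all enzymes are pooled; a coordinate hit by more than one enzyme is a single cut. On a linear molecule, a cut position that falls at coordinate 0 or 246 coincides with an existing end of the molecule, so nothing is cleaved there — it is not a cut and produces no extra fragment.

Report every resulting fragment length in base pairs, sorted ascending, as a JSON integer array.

[89,157]

Site scan:
  IvoIII (CGCTCGC, off=0): no sites
  GruIII (TACGGAA, off=1): no sites
  ZebI TAAAC/2: at [155] ⇒ [157]
  MvoV (ATAAGAC, off=2): no sites
  DwuI (TGCCG, off=4): no sites

Pooled cuts: [157]

Fragments:
  [0,157): 157 bp
  [157,246): 89 bp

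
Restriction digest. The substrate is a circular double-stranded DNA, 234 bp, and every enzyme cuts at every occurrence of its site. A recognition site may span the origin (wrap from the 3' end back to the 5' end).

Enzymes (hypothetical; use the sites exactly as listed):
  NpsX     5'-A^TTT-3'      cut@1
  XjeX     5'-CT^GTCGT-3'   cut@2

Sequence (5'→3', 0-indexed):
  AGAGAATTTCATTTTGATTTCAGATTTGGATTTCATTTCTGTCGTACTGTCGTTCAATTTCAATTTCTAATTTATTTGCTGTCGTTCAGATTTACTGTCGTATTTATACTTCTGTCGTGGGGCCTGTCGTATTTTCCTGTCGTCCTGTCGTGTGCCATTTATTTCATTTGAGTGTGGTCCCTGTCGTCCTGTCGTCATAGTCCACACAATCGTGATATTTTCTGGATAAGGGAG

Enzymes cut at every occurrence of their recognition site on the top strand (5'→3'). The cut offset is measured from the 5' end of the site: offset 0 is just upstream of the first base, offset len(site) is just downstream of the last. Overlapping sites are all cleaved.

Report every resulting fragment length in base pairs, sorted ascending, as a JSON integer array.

Scan for sites:
  NpsX (ATTT, off=1): starts [5, 10, 16, 23, 29, 34, 56, 62, 69, 73, 89, 101, 130, 156, 160, 165, 216] → cuts [6, 11, 17, 24, 30, 35, 57, 63, 70, 74, 90, 102, 131, 157, 161, 166, 217]
  XjeX (CTGTCGT, off=2): starts [38, 46, 78, 94, 111, 123, 136, 144, 180, 188] → cuts [40, 48, 80, 96, 113, 125, 138, 146, 182, 190]

All cut coordinates (distinct, sorted): [6, 11, 17, 24, 30, 35, 40, 48, 57, 63, 70, 74, 80, 90, 96, 102, 113, 125, 131, 138, 146, 157, 161, 166, 182, 190, 217]

Fragment lengths:
  6→11: 5 bp
  11→17: 6 bp
  17→24: 7 bp
  24→30: 6 bp
  30→35: 5 bp
  35→40: 5 bp
  40→48: 8 bp
  48→57: 9 bp
  57→63: 6 bp
  63→70: 7 bp
  70→74: 4 bp
  74→80: 6 bp
  80→90: 10 bp
  90→96: 6 bp
  96→102: 6 bp
  102→113: 11 bp
  113→125: 12 bp
  125→131: 6 bp
  131→138: 7 bp
  138→146: 8 bp
  146→157: 11 bp
  157→161: 4 bp
  161→166: 5 bp
  166→182: 16 bp
  182→190: 8 bp
  190→217: 27 bp
  217→6 (wrap): 234-217+6 = 23 bp

[4,4,5,5,5,5,6,6,6,6,6,6,6,7,7,7,8,8,8,9,10,11,11,12,16,23,27]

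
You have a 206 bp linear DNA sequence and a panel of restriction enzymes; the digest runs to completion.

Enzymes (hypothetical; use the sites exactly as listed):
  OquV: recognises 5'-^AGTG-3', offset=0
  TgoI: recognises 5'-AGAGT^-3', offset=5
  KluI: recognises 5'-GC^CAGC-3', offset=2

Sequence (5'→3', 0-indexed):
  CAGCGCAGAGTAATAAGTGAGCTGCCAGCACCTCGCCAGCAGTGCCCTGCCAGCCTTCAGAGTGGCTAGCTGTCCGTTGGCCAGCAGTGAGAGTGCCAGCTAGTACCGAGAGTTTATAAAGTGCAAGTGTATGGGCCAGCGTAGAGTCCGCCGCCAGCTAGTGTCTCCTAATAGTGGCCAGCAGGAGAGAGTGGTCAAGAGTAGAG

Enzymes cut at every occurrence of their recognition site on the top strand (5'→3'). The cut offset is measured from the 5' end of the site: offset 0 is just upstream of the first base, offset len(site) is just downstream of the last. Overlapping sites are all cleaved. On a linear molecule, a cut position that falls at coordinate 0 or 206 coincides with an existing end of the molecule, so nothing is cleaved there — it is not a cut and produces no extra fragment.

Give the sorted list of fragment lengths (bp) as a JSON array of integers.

[2,3,3,3,4,4,4,4,5,6,6,6,6,7,10,10,10,10,11,11,11,11,11,13,17,18]

Scan for sites:
  OquV (AGTG, off=0): starts [15, 40, 60, 85, 91, 119, 125, 159, 172, 189] → cuts [15, 40, 60, 85, 91, 119, 125, 159, 172, 189]
  TgoI (AGAGT, off=5): starts [6, 58, 89, 108, 142, 187, 197] → cuts [11, 63, 94, 113, 147, 192, 202]
  KluI (GCCAGC, off=2): starts [23, 34, 48, 79, 94, 134, 152, 176] → cuts [25, 36, 50, 81, 96, 136, 154, 178]

All cut coordinates (distinct, sorted): [11, 15, 25, 36, 40, 50, 60, 63, 81, 85, 91, 94, 96, 113, 119, 125, 136, 147, 154, 159, 172, 178, 189, 192, 202]

Fragments:
  [0,11): 11 bp
  [11,15): 4 bp
  [15,25): 10 bp
  [25,36): 11 bp
  [36,40): 4 bp
  [40,50): 10 bp
  [50,60): 10 bp
  [60,63): 3 bp
  [63,81): 18 bp
  [81,85): 4 bp
  [85,91): 6 bp
  [91,94): 3 bp
  [94,96): 2 bp
  [96,113): 17 bp
  [113,119): 6 bp
  [119,125): 6 bp
  [125,136): 11 bp
  [136,147): 11 bp
  [147,154): 7 bp
  [154,159): 5 bp
  [159,172): 13 bp
  [172,178): 6 bp
  [178,189): 11 bp
  [189,192): 3 bp
  [192,202): 10 bp
  [202,206): 4 bp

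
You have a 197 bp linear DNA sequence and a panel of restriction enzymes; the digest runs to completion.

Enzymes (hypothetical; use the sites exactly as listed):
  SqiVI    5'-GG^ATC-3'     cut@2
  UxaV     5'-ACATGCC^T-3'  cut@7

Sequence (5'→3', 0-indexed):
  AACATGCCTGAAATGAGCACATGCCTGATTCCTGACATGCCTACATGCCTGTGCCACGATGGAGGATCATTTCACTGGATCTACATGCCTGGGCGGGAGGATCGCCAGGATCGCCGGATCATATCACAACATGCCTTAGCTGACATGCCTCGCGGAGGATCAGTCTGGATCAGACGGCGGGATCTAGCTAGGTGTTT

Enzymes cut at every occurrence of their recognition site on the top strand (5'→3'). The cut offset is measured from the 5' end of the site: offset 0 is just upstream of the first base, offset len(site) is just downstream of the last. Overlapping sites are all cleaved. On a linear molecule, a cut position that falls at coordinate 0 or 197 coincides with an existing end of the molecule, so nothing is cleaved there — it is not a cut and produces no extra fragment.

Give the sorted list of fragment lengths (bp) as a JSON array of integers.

Per-enzyme occurrences:
  SqiVI GGATC/2: at [63, 76, 98, 107, 115, 156, 166, 179] ⇒ [65, 78, 100, 109, 117, 158, 168, 181]
  UxaV ACATGCCT/7: at [1, 18, 34, 42, 82, 128, 142] ⇒ [8, 25, 41, 49, 89, 135, 149]

Pooled cuts: [8, 25, 41, 49, 65, 78, 89, 100, 109, 117, 135, 149, 158, 168, 181]

Fragment lengths:
  [0,8): 8 bp
  [8,25): 17 bp
  [25,41): 16 bp
  [41,49): 8 bp
  [49,65): 16 bp
  [65,78): 13 bp
  [78,89): 11 bp
  [89,100): 11 bp
  [100,109): 9 bp
  [109,117): 8 bp
  [117,135): 18 bp
  [135,149): 14 bp
  [149,158): 9 bp
  [158,168): 10 bp
  [168,181): 13 bp
  [181,197): 16 bp

[8,8,8,9,9,10,11,11,13,13,14,16,16,16,17,18]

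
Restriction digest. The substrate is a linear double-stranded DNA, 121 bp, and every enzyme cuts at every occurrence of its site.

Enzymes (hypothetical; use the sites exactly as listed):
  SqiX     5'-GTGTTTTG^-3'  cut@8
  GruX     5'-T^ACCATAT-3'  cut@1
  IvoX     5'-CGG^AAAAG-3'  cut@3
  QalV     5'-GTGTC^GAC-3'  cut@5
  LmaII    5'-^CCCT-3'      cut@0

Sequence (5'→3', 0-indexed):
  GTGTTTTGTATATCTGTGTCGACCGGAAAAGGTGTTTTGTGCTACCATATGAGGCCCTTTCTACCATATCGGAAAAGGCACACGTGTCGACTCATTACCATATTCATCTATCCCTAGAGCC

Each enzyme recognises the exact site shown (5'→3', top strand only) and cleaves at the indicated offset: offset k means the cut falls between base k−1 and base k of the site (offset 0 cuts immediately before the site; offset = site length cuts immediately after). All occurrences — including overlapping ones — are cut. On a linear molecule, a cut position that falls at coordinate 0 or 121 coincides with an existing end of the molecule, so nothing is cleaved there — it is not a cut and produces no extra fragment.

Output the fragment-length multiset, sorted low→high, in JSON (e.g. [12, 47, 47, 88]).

Site scan:
  SqiX (GTGTTTTG, off=8): starts [0, 31] → cuts [8, 39]
  GruX (TACCATAT, off=1): starts [42, 61, 95] → cuts [43, 62, 96]
  IvoX (CGGAAAAG, off=3): starts [23, 69] → cuts [26, 72]
  QalV (GTGTCGAC, off=5): starts [15, 83] → cuts [20, 88]
  LmaII (CCCT, off=0): starts [54, 111] → cuts [54, 111]

All cut coordinates (distinct, sorted): [8, 20, 26, 39, 43, 54, 62, 72, 88, 96, 111]

Fragments:
  [0,8): 8 bp
  [8,20): 12 bp
  [20,26): 6 bp
  [26,39): 13 bp
  [39,43): 4 bp
  [43,54): 11 bp
  [54,62): 8 bp
  [62,72): 10 bp
  [72,88): 16 bp
  [88,96): 8 bp
  [96,111): 15 bp
  [111,121): 10 bp

[4,6,8,8,8,10,10,11,12,13,15,16]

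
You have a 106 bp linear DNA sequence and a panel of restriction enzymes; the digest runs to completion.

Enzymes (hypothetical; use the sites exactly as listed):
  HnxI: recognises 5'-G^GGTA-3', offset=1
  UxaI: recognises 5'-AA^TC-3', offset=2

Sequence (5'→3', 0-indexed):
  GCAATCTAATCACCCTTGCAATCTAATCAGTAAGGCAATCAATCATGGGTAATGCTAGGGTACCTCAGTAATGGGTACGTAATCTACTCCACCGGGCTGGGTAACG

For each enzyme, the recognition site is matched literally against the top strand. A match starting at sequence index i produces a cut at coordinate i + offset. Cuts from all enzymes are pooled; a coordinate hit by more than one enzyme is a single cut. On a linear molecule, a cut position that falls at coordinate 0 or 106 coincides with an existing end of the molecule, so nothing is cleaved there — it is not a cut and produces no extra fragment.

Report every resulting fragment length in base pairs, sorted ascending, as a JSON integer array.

[4,4,5,5,5,7,9,11,12,12,15,17]

Site scan:
  HnxI (GGGTA, off=1): starts [46, 57, 72, 98] → cuts [47, 58, 73, 99]
  UxaI (AATC, off=2): starts [2, 7, 19, 24, 36, 40, 80] → cuts [4, 9, 21, 26, 38, 42, 82]

Pooled cuts: [4, 9, 21, 26, 38, 42, 47, 58, 73, 82, 99]

Fragment lengths:
  [0,4): 4 bp
  [4,9): 5 bp
  [9,21): 12 bp
  [21,26): 5 bp
  [26,38): 12 bp
  [38,42): 4 bp
  [42,47): 5 bp
  [47,58): 11 bp
  [58,73): 15 bp
  [73,82): 9 bp
  [82,99): 17 bp
  [99,106): 7 bp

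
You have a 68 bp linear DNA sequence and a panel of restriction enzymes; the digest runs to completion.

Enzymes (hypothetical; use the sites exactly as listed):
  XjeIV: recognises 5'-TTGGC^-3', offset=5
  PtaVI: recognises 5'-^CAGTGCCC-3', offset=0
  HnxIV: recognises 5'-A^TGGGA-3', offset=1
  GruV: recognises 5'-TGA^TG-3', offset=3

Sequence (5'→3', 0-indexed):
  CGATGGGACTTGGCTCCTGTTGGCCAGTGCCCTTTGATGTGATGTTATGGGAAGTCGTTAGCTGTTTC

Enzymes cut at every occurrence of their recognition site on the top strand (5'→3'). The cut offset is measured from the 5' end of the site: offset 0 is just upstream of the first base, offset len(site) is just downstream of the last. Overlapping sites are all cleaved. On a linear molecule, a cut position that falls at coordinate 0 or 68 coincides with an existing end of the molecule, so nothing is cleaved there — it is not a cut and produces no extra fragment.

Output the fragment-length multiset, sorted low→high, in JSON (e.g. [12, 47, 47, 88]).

Scan for sites:
  XjeIV (TTGGC, off=5): starts [9, 19] → cuts [14, 24]
  PtaVI (CAGTGCCC, off=0): starts [24] → cuts [24]
  HnxIV (ATGGGA, off=1): starts [2, 46] → cuts [3, 47]
  GruV (TGATG, off=3): starts [34, 39] → cuts [37, 42]

All cut coordinates (distinct, sorted): [3, 14, 24, 37, 42, 47]

Fragments:
  [0,3): 3 bp
  [3,14): 11 bp
  [14,24): 10 bp
  [24,37): 13 bp
  [37,42): 5 bp
  [42,47): 5 bp
  [47,68): 21 bp

[3,5,5,10,11,13,21]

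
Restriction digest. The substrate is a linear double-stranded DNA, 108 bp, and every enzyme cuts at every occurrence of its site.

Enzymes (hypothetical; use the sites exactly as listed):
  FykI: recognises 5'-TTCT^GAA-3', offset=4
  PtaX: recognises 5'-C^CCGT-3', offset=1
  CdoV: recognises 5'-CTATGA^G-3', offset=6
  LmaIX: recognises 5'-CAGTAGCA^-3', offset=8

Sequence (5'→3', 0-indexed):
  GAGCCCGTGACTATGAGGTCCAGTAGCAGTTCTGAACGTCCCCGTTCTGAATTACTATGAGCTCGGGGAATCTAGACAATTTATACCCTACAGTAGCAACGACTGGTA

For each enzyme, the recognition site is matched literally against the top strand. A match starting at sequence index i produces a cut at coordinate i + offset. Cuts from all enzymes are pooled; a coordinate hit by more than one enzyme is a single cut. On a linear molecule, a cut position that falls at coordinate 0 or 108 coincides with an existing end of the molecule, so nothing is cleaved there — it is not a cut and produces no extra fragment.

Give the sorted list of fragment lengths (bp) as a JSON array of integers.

Per-enzyme occurrences:
  FykI TTCTGAA/4: at [29, 44] ⇒ [33, 48]
  PtaX CCCGT/1: at [3, 40] ⇒ [4, 41]
  CdoV CTATGAG/6: at [10, 54] ⇒ [16, 60]
  LmaIX CAGTAGCA/8: at [20, 90] ⇒ [28, 98]

All cut coordinates (distinct, sorted): [4, 16, 28, 33, 41, 48, 60, 98]

Fragments:
  [0,4): 4 bp
  [4,16): 12 bp
  [16,28): 12 bp
  [28,33): 5 bp
  [33,41): 8 bp
  [41,48): 7 bp
  [48,60): 12 bp
  [60,98): 38 bp
  [98,108): 10 bp

[4,5,7,8,10,12,12,12,38]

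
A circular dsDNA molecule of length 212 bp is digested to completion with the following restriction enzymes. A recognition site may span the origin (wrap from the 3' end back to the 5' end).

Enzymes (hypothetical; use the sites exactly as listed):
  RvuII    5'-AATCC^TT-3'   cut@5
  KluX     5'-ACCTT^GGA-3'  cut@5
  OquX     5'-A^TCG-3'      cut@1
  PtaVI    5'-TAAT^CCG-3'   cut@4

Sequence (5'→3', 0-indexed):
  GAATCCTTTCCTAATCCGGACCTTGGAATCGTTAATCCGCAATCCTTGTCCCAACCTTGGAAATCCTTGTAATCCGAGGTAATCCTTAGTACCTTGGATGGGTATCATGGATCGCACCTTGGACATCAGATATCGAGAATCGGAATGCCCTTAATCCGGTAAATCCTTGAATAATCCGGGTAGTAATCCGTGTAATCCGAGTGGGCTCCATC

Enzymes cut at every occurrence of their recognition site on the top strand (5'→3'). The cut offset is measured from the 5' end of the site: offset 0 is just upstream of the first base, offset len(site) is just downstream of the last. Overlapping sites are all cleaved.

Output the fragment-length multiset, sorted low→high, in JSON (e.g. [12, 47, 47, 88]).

Site scan:
  RvuII (AATCCTT, off=5): starts [1, 40, 61, 80, 161] → cuts [6, 45, 66, 85, 166]
  KluX (ACCTTGGA, off=5): starts [19, 53, 90, 115] → cuts [24, 58, 95, 120]
  OquX (ATCG, off=1): starts [27, 110, 131, 138, 209] → cuts [28, 111, 132, 139, 210]
  PtaVI (TAATCCG, off=4): starts [11, 32, 69, 151, 171, 183, 192] → cuts [15, 36, 73, 155, 175, 187, 196]

Pooled cuts: [6, 15, 24, 28, 36, 45, 58, 66, 73, 85, 95, 111, 120, 132, 139, 155, 166, 175, 187, 196, 210]

Fragments:
  6→15: 9 bp
  15→24: 9 bp
  24→28: 4 bp
  28→36: 8 bp
  36→45: 9 bp
  45→58: 13 bp
  58→66: 8 bp
  66→73: 7 bp
  73→85: 12 bp
  85→95: 10 bp
  95→111: 16 bp
  111→120: 9 bp
  120→132: 12 bp
  132→139: 7 bp
  139→155: 16 bp
  155→166: 11 bp
  166→175: 9 bp
  175→187: 12 bp
  187→196: 9 bp
  196→210: 14 bp
  210→6 (wrap): 212-210+6 = 8 bp

[4,7,7,8,8,8,9,9,9,9,9,9,10,11,12,12,12,13,14,16,16]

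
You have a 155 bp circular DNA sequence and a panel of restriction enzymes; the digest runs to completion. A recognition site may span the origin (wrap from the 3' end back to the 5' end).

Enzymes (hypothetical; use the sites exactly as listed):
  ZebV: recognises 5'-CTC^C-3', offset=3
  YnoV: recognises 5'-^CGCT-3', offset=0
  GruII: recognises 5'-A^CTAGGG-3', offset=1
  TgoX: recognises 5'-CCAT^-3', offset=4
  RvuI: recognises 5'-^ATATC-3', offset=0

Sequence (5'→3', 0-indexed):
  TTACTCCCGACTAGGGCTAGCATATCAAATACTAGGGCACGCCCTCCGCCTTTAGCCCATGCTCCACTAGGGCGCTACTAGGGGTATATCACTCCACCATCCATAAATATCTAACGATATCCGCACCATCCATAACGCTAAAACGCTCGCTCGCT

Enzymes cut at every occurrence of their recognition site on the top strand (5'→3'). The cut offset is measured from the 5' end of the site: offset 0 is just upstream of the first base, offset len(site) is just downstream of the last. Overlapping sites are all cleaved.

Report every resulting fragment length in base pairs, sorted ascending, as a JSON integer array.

[2,2,2,4,4,4,4,4,4,5,6,6,8,8,9,10,10,10,11,13,14,15]

Scan for sites:
  ZebV (CTCC, off=3): starts [3, 43, 61, 91] → cuts [6, 46, 64, 94]
  YnoV (CGCT, off=0): starts [72, 135, 143, 147, 151] → cuts [72, 135, 143, 147, 151]
  GruII (ACTAGGG, off=1): starts [9, 30, 65, 76] → cuts [10, 31, 66, 77]
  TgoX (CCAT, off=4): starts [56, 96, 100, 125, 129] → cuts [60, 100, 104, 129, 133]
  RvuI (ATATC, off=0): starts [21, 85, 106, 116] → cuts [21, 85, 106, 116]

All cut coordinates (distinct, sorted): [6, 10, 21, 31, 46, 60, 64, 66, 72, 77, 85, 94, 100, 104, 106, 116, 129, 133, 135, 143, 147, 151]

Fragments:
  6→10: 4 bp
  10→21: 11 bp
  21→31: 10 bp
  31→46: 15 bp
  46→60: 14 bp
  60→64: 4 bp
  64→66: 2 bp
  66→72: 6 bp
  72→77: 5 bp
  77→85: 8 bp
  85→94: 9 bp
  94→100: 6 bp
  100→104: 4 bp
  104→106: 2 bp
  106→116: 10 bp
  116→129: 13 bp
  129→133: 4 bp
  133→135: 2 bp
  135→143: 8 bp
  143→147: 4 bp
  147→151: 4 bp
  151→6 (wrap): 155-151+6 = 10 bp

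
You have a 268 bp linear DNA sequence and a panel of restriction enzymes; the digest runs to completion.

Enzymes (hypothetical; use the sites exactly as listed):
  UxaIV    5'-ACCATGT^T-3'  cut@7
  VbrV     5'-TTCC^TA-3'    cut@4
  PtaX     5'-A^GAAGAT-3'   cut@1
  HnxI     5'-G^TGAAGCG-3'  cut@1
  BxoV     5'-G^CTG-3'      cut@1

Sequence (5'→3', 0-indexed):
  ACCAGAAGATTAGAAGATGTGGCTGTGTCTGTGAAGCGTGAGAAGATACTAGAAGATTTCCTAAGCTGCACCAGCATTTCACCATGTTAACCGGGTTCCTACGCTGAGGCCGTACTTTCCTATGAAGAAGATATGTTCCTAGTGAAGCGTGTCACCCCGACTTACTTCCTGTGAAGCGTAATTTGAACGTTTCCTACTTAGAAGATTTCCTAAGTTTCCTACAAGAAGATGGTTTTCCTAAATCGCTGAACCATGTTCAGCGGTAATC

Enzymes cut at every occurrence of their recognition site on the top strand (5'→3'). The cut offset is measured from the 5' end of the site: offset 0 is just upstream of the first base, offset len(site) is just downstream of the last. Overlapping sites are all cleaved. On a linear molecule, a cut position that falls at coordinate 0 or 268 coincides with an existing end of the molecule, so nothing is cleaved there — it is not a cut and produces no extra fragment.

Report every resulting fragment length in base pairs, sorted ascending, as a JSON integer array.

[3,4,4,4,5,6,6,7,8,9,9,10,10,10,10,10,11,12,12,13,14,17,22,23,29]

Per-enzyme occurrences:
  UxaIV ACCATGTT/7: at [80, 249] ⇒ [87, 256]
  VbrV TTCCTA/4: at [57, 95, 116, 135, 190, 206, 215, 234] ⇒ [61, 99, 120, 139, 194, 210, 219, 238]
  PtaX AGAAGAT/1: at [3, 11, 40, 50, 125, 199, 223] ⇒ [4, 12, 41, 51, 126, 200, 224]
  HnxI GTGAAGCG/1: at [30, 141, 170] ⇒ [31, 142, 171]
  BxoV GCTG/1: at [21, 64, 102, 244] ⇒ [22, 65, 103, 245]

All cut coordinates (distinct, sorted): [4, 12, 22, 31, 41, 51, 61, 65, 87, 99, 103, 120, 126, 139, 142, 171, 194, 200, 210, 219, 224, 238, 245, 256]

Fragments:
  [0,4): 4 bp
  [4,12): 8 bp
  [12,22): 10 bp
  [22,31): 9 bp
  [31,41): 10 bp
  [41,51): 10 bp
  [51,61): 10 bp
  [61,65): 4 bp
  [65,87): 22 bp
  [87,99): 12 bp
  [99,103): 4 bp
  [103,120): 17 bp
  [120,126): 6 bp
  [126,139): 13 bp
  [139,142): 3 bp
  [142,171): 29 bp
  [171,194): 23 bp
  [194,200): 6 bp
  [200,210): 10 bp
  [210,219): 9 bp
  [219,224): 5 bp
  [224,238): 14 bp
  [238,245): 7 bp
  [245,256): 11 bp
  [256,268): 12 bp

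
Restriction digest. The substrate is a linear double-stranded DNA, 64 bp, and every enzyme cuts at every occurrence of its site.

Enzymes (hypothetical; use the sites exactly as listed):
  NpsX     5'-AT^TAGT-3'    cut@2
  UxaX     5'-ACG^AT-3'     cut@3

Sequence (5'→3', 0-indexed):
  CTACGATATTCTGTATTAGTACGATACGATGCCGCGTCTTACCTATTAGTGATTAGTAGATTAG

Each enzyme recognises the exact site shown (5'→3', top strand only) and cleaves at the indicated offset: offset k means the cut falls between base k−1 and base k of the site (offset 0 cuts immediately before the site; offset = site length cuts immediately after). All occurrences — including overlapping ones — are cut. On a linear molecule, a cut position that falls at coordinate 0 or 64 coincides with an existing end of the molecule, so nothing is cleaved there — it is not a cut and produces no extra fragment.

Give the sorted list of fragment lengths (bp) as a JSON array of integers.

Scan for sites:
  NpsX (ATTAGT, off=2): starts [14, 44, 51] → cuts [16, 46, 53]
  UxaX (ACGAT, off=3): starts [2, 20, 25] → cuts [5, 23, 28]

Pooled cuts: [5, 16, 23, 28, 46, 53]

Fragments:
  [0,5): 5 bp
  [5,16): 11 bp
  [16,23): 7 bp
  [23,28): 5 bp
  [28,46): 18 bp
  [46,53): 7 bp
  [53,64): 11 bp

[5,5,7,7,11,11,18]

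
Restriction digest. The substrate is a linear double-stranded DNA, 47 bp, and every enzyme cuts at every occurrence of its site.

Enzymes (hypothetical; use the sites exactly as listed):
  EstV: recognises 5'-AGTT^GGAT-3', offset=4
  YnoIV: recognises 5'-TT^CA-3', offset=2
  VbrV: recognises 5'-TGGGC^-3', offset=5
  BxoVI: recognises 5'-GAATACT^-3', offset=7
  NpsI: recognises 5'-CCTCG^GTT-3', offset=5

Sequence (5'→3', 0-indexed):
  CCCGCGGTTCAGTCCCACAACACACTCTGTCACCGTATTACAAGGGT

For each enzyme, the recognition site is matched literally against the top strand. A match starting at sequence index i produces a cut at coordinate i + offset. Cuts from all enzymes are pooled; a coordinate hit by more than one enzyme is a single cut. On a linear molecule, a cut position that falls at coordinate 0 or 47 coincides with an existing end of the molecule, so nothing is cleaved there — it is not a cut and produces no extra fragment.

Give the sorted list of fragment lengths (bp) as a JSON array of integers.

Site scan:
  EstV (AGTTGGAT, off=4): no sites
  YnoIV (TTCA, off=2): starts [7] → cuts [9]
  VbrV (TGGGC, off=5): no sites
  BxoVI (GAATACT, off=7): no sites
  NpsI (CCTCGGTT, off=5): no sites

All cut coordinates (distinct, sorted): [9]

Fragments:
  [0,9): 9 bp
  [9,47): 38 bp

[9,38]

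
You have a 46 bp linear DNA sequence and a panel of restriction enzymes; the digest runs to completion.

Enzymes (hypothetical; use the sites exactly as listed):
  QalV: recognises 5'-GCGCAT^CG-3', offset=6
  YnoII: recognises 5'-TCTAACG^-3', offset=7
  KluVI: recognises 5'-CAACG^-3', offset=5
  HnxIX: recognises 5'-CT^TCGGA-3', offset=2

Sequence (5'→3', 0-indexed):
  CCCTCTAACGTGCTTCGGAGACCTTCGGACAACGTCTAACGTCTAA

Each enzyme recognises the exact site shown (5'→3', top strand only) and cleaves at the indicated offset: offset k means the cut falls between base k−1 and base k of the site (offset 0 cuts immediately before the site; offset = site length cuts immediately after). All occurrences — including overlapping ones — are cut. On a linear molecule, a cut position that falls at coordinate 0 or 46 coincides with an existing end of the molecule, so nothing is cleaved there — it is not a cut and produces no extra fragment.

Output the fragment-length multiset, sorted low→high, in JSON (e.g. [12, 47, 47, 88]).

[4,5,7,10,10,10]

Per-enzyme occurrences:
  QalV (GCGCATCG, off=6): no sites
  YnoII (TCTAACG, off=7): starts [3, 34] → cuts [10, 41]
  KluVI (CAACG, off=5): starts [29] → cuts [34]
  HnxIX (CTTCGGA, off=2): starts [12, 22] → cuts [14, 24]

Pooled cuts: [10, 14, 24, 34, 41]

Fragments:
  [0,10): 10 bp
  [10,14): 4 bp
  [14,24): 10 bp
  [24,34): 10 bp
  [34,41): 7 bp
  [41,46): 5 bp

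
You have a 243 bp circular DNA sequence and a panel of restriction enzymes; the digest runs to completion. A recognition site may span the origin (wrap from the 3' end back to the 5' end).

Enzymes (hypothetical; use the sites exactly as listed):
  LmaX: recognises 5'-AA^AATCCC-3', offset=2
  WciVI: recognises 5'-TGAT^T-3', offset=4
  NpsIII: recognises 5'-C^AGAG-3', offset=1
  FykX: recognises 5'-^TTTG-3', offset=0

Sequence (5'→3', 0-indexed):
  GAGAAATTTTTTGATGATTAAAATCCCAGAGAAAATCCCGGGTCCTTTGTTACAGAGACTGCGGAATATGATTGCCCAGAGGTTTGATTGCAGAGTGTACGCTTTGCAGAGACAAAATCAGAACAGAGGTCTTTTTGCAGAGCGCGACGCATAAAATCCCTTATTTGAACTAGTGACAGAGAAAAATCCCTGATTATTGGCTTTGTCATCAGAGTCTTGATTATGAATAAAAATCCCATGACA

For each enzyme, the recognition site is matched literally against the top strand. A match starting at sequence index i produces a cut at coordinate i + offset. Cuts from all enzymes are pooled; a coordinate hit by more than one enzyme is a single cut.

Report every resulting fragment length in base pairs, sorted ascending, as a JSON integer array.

[3,3,5,5,5,5,6,6,6,7,7,8,9,9,9,9,10,10,10,11,11,11,12,14,16,17,19]

Site scan:
  LmaX (AAAATCCC, off=2): starts [19, 31, 152, 182, 229] → cuts [21, 33, 154, 184, 231]
  WciVI (TGATT, off=4): starts [14, 68, 84, 190, 217] → cuts [18, 72, 88, 194, 221]
  NpsIII (CAGAG, off=1): starts [26, 52, 76, 90, 106, 123, 137, 176, 209, 241] → cuts [27, 53, 77, 91, 107, 124, 138, 177, 210, 242]
  FykX (TTTG, off=0): starts [9, 45, 82, 102, 133, 163, 201] → cuts [9, 45, 82, 102, 133, 163, 201]

All cut coordinates (distinct, sorted): [9, 18, 21, 27, 33, 45, 53, 72, 77, 82, 88, 91, 102, 107, 124, 133, 138, 154, 163, 177, 184, 194, 201, 210, 221, 231, 242]

Fragments:
  9→18: 9 bp
  18→21: 3 bp
  21→27: 6 bp
  27→33: 6 bp
  33→45: 12 bp
  45→53: 8 bp
  53→72: 19 bp
  72→77: 5 bp
  77→82: 5 bp
  82→88: 6 bp
  88→91: 3 bp
  91→102: 11 bp
  102→107: 5 bp
  107→124: 17 bp
  124→133: 9 bp
  133→138: 5 bp
  138→154: 16 bp
  154→163: 9 bp
  163→177: 14 bp
  177→184: 7 bp
  184→194: 10 bp
  194→201: 7 bp
  201→210: 9 bp
  210→221: 11 bp
  221→231: 10 bp
  231→242: 11 bp
  242→9 (wrap): 243-242+9 = 10 bp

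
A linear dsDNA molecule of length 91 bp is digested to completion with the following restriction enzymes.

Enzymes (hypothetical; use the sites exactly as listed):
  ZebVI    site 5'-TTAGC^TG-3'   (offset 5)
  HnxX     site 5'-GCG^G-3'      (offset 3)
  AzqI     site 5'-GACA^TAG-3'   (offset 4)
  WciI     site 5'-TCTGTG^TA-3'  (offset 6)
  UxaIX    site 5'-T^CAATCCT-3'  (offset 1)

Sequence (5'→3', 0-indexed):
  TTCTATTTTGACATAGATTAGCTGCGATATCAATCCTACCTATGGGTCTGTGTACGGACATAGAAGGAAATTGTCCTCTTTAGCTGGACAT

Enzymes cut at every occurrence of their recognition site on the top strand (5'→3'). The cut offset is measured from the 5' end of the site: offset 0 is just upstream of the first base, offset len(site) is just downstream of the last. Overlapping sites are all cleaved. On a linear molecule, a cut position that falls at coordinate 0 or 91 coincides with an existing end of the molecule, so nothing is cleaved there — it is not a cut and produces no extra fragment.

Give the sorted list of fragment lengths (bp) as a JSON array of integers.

Scan for sites:
  ZebVI (TTAGCTG, off=5): starts [17, 79] → cuts [22, 84]
  HnxX (GCGG, off=3): no sites
  AzqI (GACATAG, off=4): starts [9, 56] → cuts [13, 60]
  WciI (TCTGTGTA, off=6): starts [46] → cuts [52]
  UxaIX (TCAATCCT, off=1): starts [29] → cuts [30]

Pooled cuts: [13, 22, 30, 52, 60, 84]

Fragments:
  [0,13): 13 bp
  [13,22): 9 bp
  [22,30): 8 bp
  [30,52): 22 bp
  [52,60): 8 bp
  [60,84): 24 bp
  [84,91): 7 bp

[7,8,8,9,13,22,24]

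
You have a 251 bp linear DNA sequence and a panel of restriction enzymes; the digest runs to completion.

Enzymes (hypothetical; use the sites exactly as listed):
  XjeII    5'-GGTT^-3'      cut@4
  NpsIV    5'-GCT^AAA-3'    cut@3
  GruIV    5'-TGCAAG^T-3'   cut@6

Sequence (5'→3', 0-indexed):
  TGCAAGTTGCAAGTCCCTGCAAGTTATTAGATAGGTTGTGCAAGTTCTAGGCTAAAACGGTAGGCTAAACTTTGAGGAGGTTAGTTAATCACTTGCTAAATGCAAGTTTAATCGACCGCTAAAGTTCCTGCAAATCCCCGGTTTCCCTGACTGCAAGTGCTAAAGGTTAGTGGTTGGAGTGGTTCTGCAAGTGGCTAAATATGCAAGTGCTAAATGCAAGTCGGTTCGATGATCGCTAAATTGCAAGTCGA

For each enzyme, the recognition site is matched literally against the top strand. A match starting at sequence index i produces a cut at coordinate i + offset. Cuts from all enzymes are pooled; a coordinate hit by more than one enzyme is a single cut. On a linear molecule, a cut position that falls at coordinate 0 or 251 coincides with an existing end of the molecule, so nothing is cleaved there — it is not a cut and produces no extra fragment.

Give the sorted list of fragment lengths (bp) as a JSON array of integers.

Site scan:
  XjeII GGTT/4: at [33, 78, 139, 164, 171, 180, 222] ⇒ [37, 82, 143, 168, 175, 184, 226]
  NpsIV GCTAAA/3: at [50, 63, 94, 117, 158, 193, 208, 234] ⇒ [53, 66, 97, 120, 161, 196, 211, 237]
  GruIV TGCAAGT/6: at [0, 7, 17, 38, 100, 151, 185, 201, 214, 241] ⇒ [6, 13, 23, 44, 106, 157, 191, 207, 220, 247]

Pooled cuts: [6, 13, 23, 37, 44, 53, 66, 82, 97, 106, 120, 143, 157, 161, 168, 175, 184, 191, 196, 207, 211, 220, 226, 237, 247]

Fragment lengths:
  [0,6): 6 bp
  [6,13): 7 bp
  [13,23): 10 bp
  [23,37): 14 bp
  [37,44): 7 bp
  [44,53): 9 bp
  [53,66): 13 bp
  [66,82): 16 bp
  [82,97): 15 bp
  [97,106): 9 bp
  [106,120): 14 bp
  [120,143): 23 bp
  [143,157): 14 bp
  [157,161): 4 bp
  [161,168): 7 bp
  [168,175): 7 bp
  [175,184): 9 bp
  [184,191): 7 bp
  [191,196): 5 bp
  [196,207): 11 bp
  [207,211): 4 bp
  [211,220): 9 bp
  [220,226): 6 bp
  [226,237): 11 bp
  [237,247): 10 bp
  [247,251): 4 bp

[4,4,4,5,6,6,7,7,7,7,7,9,9,9,9,10,10,11,11,13,14,14,14,15,16,23]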